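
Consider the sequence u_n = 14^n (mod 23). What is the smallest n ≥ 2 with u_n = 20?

u_1 = 14; u_2 = 12; u_3 = 7; u_4 = 6; u_5 = 15; u_6 = 3; u_7 = 19; u_8 = 13; u_9 = 21; u_{10} = 18; u_{11} = 22; u_{12} = 9; u_{13} = 11; u_{14} = 16; u_{15} = 17; u_{16} = 8; u_{17} = 20; u_{18} = 4; u_{19} = 10; u_{20} = 2; u_{21} = 5; u_{22} = 1; u_{23} = 14.
The sequence repeats with period 22.
The value 20 first appears (with n ≥ 2) at u_{17}.

17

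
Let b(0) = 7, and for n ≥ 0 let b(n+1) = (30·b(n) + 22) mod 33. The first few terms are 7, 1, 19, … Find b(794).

28

Listing terms: b(0) = 7,  b(1) = 1,  b(2) = 19,  b(3) = 31,  b(4) = 28,  b(5) = 4,  b(6) = 10,  b(7) = 25,  b(8) = 13,  b(9) = 16,  b(10) = 7.
The sequence repeats with period 10.
(794 - 0) mod 10 = 4, so b(794) = b(4) = 28.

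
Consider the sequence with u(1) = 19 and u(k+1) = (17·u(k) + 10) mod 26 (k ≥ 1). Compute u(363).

3

Computing terms: u(1) = 19, u(2) = 21, u(3) = 3, u(4) = 9, u(5) = 7, u(6) = 25, u(7) = 19.
The sequence repeats with period 6.
So u(363) = u(1 + ((363-1) mod 6)) = u(3) = 3.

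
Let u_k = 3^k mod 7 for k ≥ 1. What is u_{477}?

6

We have u_1 = 3,  u_2 = 2,  u_3 = 6,  u_4 = 4,  u_5 = 5,  u_6 = 1,  u_7 = 3.
Since u_7 = u_1 = 3, the sequence is periodic with period 6.
(477 - 1) mod 6 = 2, so u_{477} = u_3 = 6.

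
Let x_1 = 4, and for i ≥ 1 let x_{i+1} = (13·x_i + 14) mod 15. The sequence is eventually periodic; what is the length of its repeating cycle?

12

Computing terms: x_1 = 4,  x_2 = 6,  x_3 = 2,  x_4 = 10,  x_5 = 9,  x_6 = 11,  x_7 = 7,  x_8 = 0,  x_9 = 14,  x_{10} = 1,  x_{11} = 12,  x_{12} = 5,  x_{13} = 4.
Since x_{13} = x_1 = 4, the sequence is periodic with period 12.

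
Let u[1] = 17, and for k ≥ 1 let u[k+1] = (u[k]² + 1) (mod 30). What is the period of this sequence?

6

We have u[1] = 17; u[2] = 20; u[3] = 11; u[4] = 2; u[5] = 5; u[6] = 26; u[7] = 17.
The sequence repeats with period 6.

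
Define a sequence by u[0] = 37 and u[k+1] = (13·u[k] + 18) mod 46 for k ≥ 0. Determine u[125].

13

Computing terms: u[0] = 37, u[1] = 39, u[2] = 19, u[3] = 35, u[4] = 13, u[5] = 3, u[6] = 11, u[7] = 23, u[8] = 41, u[9] = 45, u[10] = 5, u[11] = 37.
The sequence repeats with period 11.
(125 - 0) mod 11 = 4, so u[125] = u[4] = 13.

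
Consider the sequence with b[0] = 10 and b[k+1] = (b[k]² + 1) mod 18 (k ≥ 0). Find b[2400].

8

Listing terms: b[0] = 10; b[1] = 11; b[2] = 14; b[3] = 17; b[4] = 2; b[5] = 5; b[6] = 8; b[7] = 11.
Since b[7] = b[1] = 11, the sequence is eventually periodic: after a pre-period of length 1 it cycles with period 6.
For k ≥ 1, b[k] depends only on (k - 1) mod 6. (2400 - 1) mod 6 = 5, so b[2400] = b[6] = 8.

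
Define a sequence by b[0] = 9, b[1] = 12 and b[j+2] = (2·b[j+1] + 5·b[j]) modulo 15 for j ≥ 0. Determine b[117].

12

We have b[0] = 9, b[1] = 12, b[2] = 9, b[3] = 3, b[4] = 6, b[5] = 12, b[6] = 9.
Since (b[5], b[6]) = (b[1], b[2]) = (12, 9) (two consecutive terms determine the rest), the sequence is eventually periodic: after a pre-period of length 1 it cycles with period 4.
For j ≥ 1, b[j] depends only on (j - 1) mod 4. (117 - 1) mod 4 = 0, so b[117] = b[1] = 12.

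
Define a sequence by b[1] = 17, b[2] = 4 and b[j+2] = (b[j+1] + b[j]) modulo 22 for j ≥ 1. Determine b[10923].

21

Listing terms: b[1] = 17; b[2] = 4; b[3] = 21; b[4] = 3; b[5] = 2; b[6] = 5; b[7] = 7; b[8] = 12; b[9] = 19; b[10] = 9; b[11] = 6; b[12] = 15; b[13] = 21; b[14] = 14; b[15] = 13; b[16] = 5; b[17] = 18; b[18] = 1; b[19] = 19; b[20] = 20; b[21] = 17; b[22] = 15; b[23] = 10; b[24] = 3; b[25] = 13; b[26] = 16; b[27] = 7; b[28] = 1; b[29] = 8; b[30] = 9; b[31] = 17; b[32] = 4.
Since (b[31], b[32]) = (b[1], b[2]) = (17, 4) (two consecutive terms determine the rest), the sequence is periodic with period 30.
So b[10923] = b[1 + ((10923-1) mod 30)] = b[3] = 21.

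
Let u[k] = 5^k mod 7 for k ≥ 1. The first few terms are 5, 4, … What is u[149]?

3

Listing terms: u[1] = 5,  u[2] = 4,  u[3] = 6,  u[4] = 2,  u[5] = 3,  u[6] = 1,  u[7] = 5.
Since u[7] = u[1] = 5, the sequence is periodic with period 6.
(149 - 1) mod 6 = 4, so u[149] = u[5] = 3.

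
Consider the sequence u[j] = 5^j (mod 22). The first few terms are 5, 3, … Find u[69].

9

Listing terms: u[1] = 5, u[2] = 3, u[3] = 15, u[4] = 9, u[5] = 1, u[6] = 5.
The sequence repeats with period 5.
So u[69] = u[1 + ((69-1) mod 5)] = u[4] = 9.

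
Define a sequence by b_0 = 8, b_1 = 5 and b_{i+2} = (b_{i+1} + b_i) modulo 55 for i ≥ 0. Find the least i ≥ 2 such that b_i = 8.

9

Listing terms: b_0 = 8, b_1 = 5, b_2 = 13, b_3 = 18, b_4 = 31, b_5 = 49, b_6 = 25, b_7 = 19, b_8 = 44, b_9 = 8, b_{10} = 52, b_{11} = 5, b_{12} = 2, b_{13} = 7, b_{14} = 9, b_{15} = 16, b_{16} = 25, b_{17} = 41, b_{18} = 11, b_{19} = 52, b_{20} = 8, b_{21} = 5.
The sequence repeats with period 20.
The value 8 first appears (with i ≥ 2) at b_9.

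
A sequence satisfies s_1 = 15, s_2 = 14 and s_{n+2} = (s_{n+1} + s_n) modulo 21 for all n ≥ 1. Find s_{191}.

16

Listing terms: s_1 = 15,  s_2 = 14,  s_3 = 8,  s_4 = 1,  s_5 = 9,  s_6 = 10,  s_7 = 19,  s_8 = 8,  s_9 = 6,  s_{10} = 14,  s_{11} = 20,  s_{12} = 13,  s_{13} = 12,  s_{14} = 4,  s_{15} = 16,  s_{16} = 20,  s_{17} = 15,  s_{18} = 14.
Since (s_{17}, s_{18}) = (s_1, s_2) = (15, 14) (two consecutive terms determine the rest), the sequence is periodic with period 16.
So s_{191} = s_{1 + ((191-1) mod 16)} = s_{15} = 16.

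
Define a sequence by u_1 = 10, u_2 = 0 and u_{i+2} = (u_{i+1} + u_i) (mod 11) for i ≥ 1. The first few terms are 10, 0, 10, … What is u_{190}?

1

We have u_1 = 10; u_2 = 0; u_3 = 10; u_4 = 10; u_5 = 9; u_6 = 8; u_7 = 6; u_8 = 3; u_9 = 9; u_{10} = 1; u_{11} = 10; u_{12} = 0.
The sequence repeats with period 10.
(190 - 1) mod 10 = 9, so u_{190} = u_{10} = 1.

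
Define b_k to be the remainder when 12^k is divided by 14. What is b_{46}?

2

Listing terms: b_0 = 1, b_1 = 12, b_2 = 4, b_3 = 6, b_4 = 2, b_5 = 10, b_6 = 8, b_7 = 12.
Since b_7 = b_1 = 12, the sequence is eventually periodic: after a pre-period of length 1 it cycles with period 6.
For k ≥ 1, b_k depends only on (k - 1) mod 6. (46 - 1) mod 6 = 3, so b_{46} = b_4 = 2.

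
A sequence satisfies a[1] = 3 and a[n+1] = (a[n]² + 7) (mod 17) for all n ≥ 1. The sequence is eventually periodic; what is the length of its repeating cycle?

Listing terms: a[1] = 3; a[2] = 16; a[3] = 8; a[4] = 3.
The sequence repeats with period 3.

3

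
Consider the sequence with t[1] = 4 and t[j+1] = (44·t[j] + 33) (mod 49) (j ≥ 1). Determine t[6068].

Computing terms: t[1] = 4, t[2] = 13, t[3] = 17, t[4] = 46, t[5] = 48, t[6] = 38, t[7] = 39, t[8] = 34, t[9] = 10, t[10] = 32, t[11] = 20, t[12] = 31, t[13] = 25, t[14] = 6, t[15] = 3, t[16] = 18, t[17] = 41, t[18] = 24, t[19] = 11, t[20] = 27, t[21] = 45, t[22] = 4.
The sequence repeats with period 21.
So t[6068] = t[1 + ((6068-1) mod 21)] = t[20] = 27.

27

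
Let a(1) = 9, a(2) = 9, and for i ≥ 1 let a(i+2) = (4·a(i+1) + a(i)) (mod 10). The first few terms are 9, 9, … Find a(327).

3

We have a(1) = 9; a(2) = 9; a(3) = 5; a(4) = 9; a(5) = 1; a(6) = 3; a(7) = 3; a(8) = 5; a(9) = 3; a(10) = 7; a(11) = 1; a(12) = 1; a(13) = 5; a(14) = 1; a(15) = 9; a(16) = 7; a(17) = 7; a(18) = 5; a(19) = 7; a(20) = 3; a(21) = 9; a(22) = 9.
Since (a(21), a(22)) = (a(1), a(2)) = (9, 9) (two consecutive terms determine the rest), the sequence is periodic with period 20.
So a(327) = a(1 + ((327-1) mod 20)) = a(7) = 3.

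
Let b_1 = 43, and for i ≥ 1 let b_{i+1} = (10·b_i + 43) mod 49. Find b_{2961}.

We have b_1 = 43, b_2 = 32, b_3 = 20, b_4 = 47, b_5 = 23, b_6 = 28, b_7 = 29, b_8 = 39, b_9 = 41, b_{10} = 12, b_{11} = 16, b_{12} = 7, b_{13} = 15, b_{14} = 46, b_{15} = 13, b_{16} = 26, b_{17} = 9, b_{18} = 35, b_{19} = 1, b_{20} = 4, b_{21} = 34, b_{22} = 40, b_{23} = 2, b_{24} = 14, b_{25} = 36, b_{26} = 11, b_{27} = 6, b_{28} = 5, b_{29} = 44, b_{30} = 42, b_{31} = 22, b_{32} = 18, b_{33} = 27, b_{34} = 19, b_{35} = 37, b_{36} = 21, b_{37} = 8, b_{38} = 25, b_{39} = 48, b_{40} = 33, b_{41} = 30, b_{42} = 0, b_{43} = 43.
Since b_{43} = b_1 = 43, the sequence is periodic with period 42.
(2961 - 1) mod 42 = 20, so b_{2961} = b_{21} = 34.

34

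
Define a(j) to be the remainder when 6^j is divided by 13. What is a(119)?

Computing terms: a(1) = 6; a(2) = 10; a(3) = 8; a(4) = 9; a(5) = 2; a(6) = 12; a(7) = 7; a(8) = 3; a(9) = 5; a(10) = 4; a(11) = 11; a(12) = 1; a(13) = 6.
Since a(13) = a(1) = 6, the sequence is periodic with period 12.
(119 - 1) mod 12 = 10, so a(119) = a(11) = 11.

11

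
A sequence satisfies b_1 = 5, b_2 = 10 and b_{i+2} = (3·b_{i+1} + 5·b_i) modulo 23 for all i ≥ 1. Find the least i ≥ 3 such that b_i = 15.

We have b_1 = 5, b_2 = 10, b_3 = 9, b_4 = 8, b_5 = 0, b_6 = 17, b_7 = 5, b_8 = 8, b_9 = 3, b_{10} = 3, b_{11} = 1, b_{12} = 18, b_{13} = 13, b_{14} = 14, b_{15} = 15, b_{16} = 0, b_{17} = 6, b_{18} = 18, b_{19} = 15, b_{20} = 20, b_{21} = 20, b_{22} = 22, b_{23} = 5, b_{24} = 10.
Since (b_{23}, b_{24}) = (b_1, b_2) = (5, 10) (two consecutive terms determine the rest), the sequence is periodic with period 22.
The value 15 first appears (with i ≥ 3) at b_{15}.

15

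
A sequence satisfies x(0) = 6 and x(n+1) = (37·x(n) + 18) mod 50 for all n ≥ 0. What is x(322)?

48

x(0) = 6; x(1) = 40; x(2) = 48; x(3) = 44; x(4) = 46; x(5) = 20; x(6) = 8; x(7) = 14; x(8) = 36; x(9) = 0; x(10) = 18; x(11) = 34; x(12) = 26; x(13) = 30; x(14) = 28; x(15) = 4; x(16) = 16; x(17) = 10; x(18) = 38; x(19) = 24; x(20) = 6.
The sequence repeats with period 20.
So x(322) = x(0 + ((322-0) mod 20)) = x(2) = 48.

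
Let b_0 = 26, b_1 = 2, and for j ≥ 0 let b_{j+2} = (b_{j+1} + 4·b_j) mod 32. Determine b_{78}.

We have b_0 = 26, b_1 = 2, b_2 = 10, b_3 = 18, b_4 = 26, b_5 = 2.
Since (b_4, b_5) = (b_0, b_1) = (26, 2) (two consecutive terms determine the rest), the sequence is periodic with period 4.
(78 - 0) mod 4 = 2, so b_{78} = b_2 = 10.

10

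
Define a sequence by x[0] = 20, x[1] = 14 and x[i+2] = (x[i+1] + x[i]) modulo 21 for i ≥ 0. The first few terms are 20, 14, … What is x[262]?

2

Listing terms: x[0] = 20, x[1] = 14, x[2] = 13, x[3] = 6, x[4] = 19, x[5] = 4, x[6] = 2, x[7] = 6, x[8] = 8, x[9] = 14, x[10] = 1, x[11] = 15, x[12] = 16, x[13] = 10, x[14] = 5, x[15] = 15, x[16] = 20, x[17] = 14.
Since (x[16], x[17]) = (x[0], x[1]) = (20, 14) (two consecutive terms determine the rest), the sequence is periodic with period 16.
So x[262] = x[0 + ((262-0) mod 16)] = x[6] = 2.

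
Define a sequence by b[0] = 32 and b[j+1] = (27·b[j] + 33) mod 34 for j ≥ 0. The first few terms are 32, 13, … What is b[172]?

18

Listing terms: b[0] = 32, b[1] = 13, b[2] = 10, b[3] = 31, b[4] = 20, b[5] = 29, b[6] = 0, b[7] = 33, b[8] = 6, b[9] = 25, b[10] = 28, b[11] = 7, b[12] = 18, b[13] = 9, b[14] = 4, b[15] = 5, b[16] = 32.
Since b[16] = b[0] = 32, the sequence is periodic with period 16.
So b[172] = b[0 + ((172-0) mod 16)] = b[12] = 18.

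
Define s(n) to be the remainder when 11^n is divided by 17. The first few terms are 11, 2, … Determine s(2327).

3

Listing terms: s(1) = 11,  s(2) = 2,  s(3) = 5,  s(4) = 4,  s(5) = 10,  s(6) = 8,  s(7) = 3,  s(8) = 16,  s(9) = 6,  s(10) = 15,  s(11) = 12,  s(12) = 13,  s(13) = 7,  s(14) = 9,  s(15) = 14,  s(16) = 1,  s(17) = 11.
Since s(17) = s(1) = 11, the sequence is periodic with period 16.
(2327 - 1) mod 16 = 6, so s(2327) = s(7) = 3.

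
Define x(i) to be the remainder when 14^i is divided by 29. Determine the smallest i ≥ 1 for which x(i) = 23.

8

Listing terms: x(0) = 1,  x(1) = 14,  x(2) = 22,  x(3) = 18,  x(4) = 20,  x(5) = 19,  x(6) = 5,  x(7) = 12,  x(8) = 23,  x(9) = 3,  x(10) = 13,  x(11) = 8,  x(12) = 25,  x(13) = 2,  x(14) = 28,  x(15) = 15,  x(16) = 7,  x(17) = 11,  x(18) = 9,  x(19) = 10,  x(20) = 24,  x(21) = 17,  x(22) = 6,  x(23) = 26,  x(24) = 16,  x(25) = 21,  x(26) = 4,  x(27) = 27,  x(28) = 1.
Since x(28) = x(0) = 1, the sequence is periodic with period 28.
The value 23 first appears (with i ≥ 1) at x(8).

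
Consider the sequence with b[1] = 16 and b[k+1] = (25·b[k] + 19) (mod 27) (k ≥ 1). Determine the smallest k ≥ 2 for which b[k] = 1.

22

Computing terms: b[1] = 16, b[2] = 14, b[3] = 18, b[4] = 10, b[5] = 26, b[6] = 21, b[7] = 4, b[8] = 11, b[9] = 24, b[10] = 25, b[11] = 23, b[12] = 0, b[13] = 19, b[14] = 8, b[15] = 3, b[16] = 13, b[17] = 20, b[18] = 6, b[19] = 7, b[20] = 5, b[21] = 9, b[22] = 1, b[23] = 17, b[24] = 12, b[25] = 22, b[26] = 2, b[27] = 15, b[28] = 16.
The sequence repeats with period 27.
The value 1 first appears (with k ≥ 2) at b[22].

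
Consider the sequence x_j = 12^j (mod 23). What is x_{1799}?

9

Computing terms: x_1 = 12, x_2 = 6, x_3 = 3, x_4 = 13, x_5 = 18, x_6 = 9, x_7 = 16, x_8 = 8, x_9 = 4, x_{10} = 2, x_{11} = 1, x_{12} = 12.
The sequence repeats with period 11.
So x_{1799} = x_{1 + ((1799-1) mod 11)} = x_6 = 9.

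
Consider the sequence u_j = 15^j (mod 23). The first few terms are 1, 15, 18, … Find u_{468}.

13

We have u_0 = 1; u_1 = 15; u_2 = 18; u_3 = 17; u_4 = 2; u_5 = 7; u_6 = 13; u_7 = 11; u_8 = 4; u_9 = 14; u_{10} = 3; u_{11} = 22; u_{12} = 8; u_{13} = 5; u_{14} = 6; u_{15} = 21; u_{16} = 16; u_{17} = 10; u_{18} = 12; u_{19} = 19; u_{20} = 9; u_{21} = 20; u_{22} = 1.
The sequence repeats with period 22.
(468 - 0) mod 22 = 6, so u_{468} = u_6 = 13.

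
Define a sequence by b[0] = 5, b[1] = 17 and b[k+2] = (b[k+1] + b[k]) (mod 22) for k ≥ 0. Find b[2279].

Listing terms: b[0] = 5,  b[1] = 17,  b[2] = 0,  b[3] = 17,  b[4] = 17,  b[5] = 12,  b[6] = 7,  b[7] = 19,  b[8] = 4,  b[9] = 1,  b[10] = 5,  b[11] = 6,  b[12] = 11,  b[13] = 17,  b[14] = 6,  b[15] = 1,  b[16] = 7,  b[17] = 8,  b[18] = 15,  b[19] = 1,  b[20] = 16,  b[21] = 17,  b[22] = 11,  b[23] = 6,  b[24] = 17,  b[25] = 1,  b[26] = 18,  b[27] = 19,  b[28] = 15,  b[29] = 12,  b[30] = 5,  b[31] = 17.
The sequence repeats with period 30.
So b[2279] = b[0 + ((2279-0) mod 30)] = b[29] = 12.

12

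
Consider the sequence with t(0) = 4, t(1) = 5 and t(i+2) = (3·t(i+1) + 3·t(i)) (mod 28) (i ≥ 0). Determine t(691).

t(0) = 4, t(1) = 5, t(2) = 27, t(3) = 12, t(4) = 5, t(5) = 23, t(6) = 0, t(7) = 13, t(8) = 11, t(9) = 16, t(10) = 25, t(11) = 11, t(12) = 24, t(13) = 21, t(14) = 23, t(15) = 20, t(16) = 17, t(17) = 27, t(18) = 20, t(19) = 1, t(20) = 7, t(21) = 24, t(22) = 9, t(23) = 15, t(24) = 16, t(25) = 9, t(26) = 19, t(27) = 0, t(28) = 1, t(29) = 3, t(30) = 12, t(31) = 17, t(32) = 3, t(33) = 4, t(34) = 21, t(35) = 19, t(36) = 8, t(37) = 25, t(38) = 15, t(39) = 8, t(40) = 13, t(41) = 7, t(42) = 4, t(43) = 5.
Since (t(42), t(43)) = (t(0), t(1)) = (4, 5) (two consecutive terms determine the rest), the sequence is periodic with period 42.
So t(691) = t(0 + ((691-0) mod 42)) = t(19) = 1.

1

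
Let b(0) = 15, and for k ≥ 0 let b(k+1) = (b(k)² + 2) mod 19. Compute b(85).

0

Listing terms: b(0) = 15,  b(1) = 18,  b(2) = 3,  b(3) = 11,  b(4) = 9,  b(5) = 7,  b(6) = 13,  b(7) = 0,  b(8) = 2,  b(9) = 6,  b(10) = 0.
Since b(10) = b(7) = 0, the sequence is eventually periodic: after a pre-period of length 7 it cycles with period 3.
For k ≥ 7, b(k) depends only on (k - 7) mod 3. (85 - 7) mod 3 = 0, so b(85) = b(7) = 0.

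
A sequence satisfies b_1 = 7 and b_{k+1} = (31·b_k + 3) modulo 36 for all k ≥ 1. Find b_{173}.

31

Listing terms: b_1 = 7, b_2 = 4, b_3 = 19, b_4 = 16, b_5 = 31, b_6 = 28, b_7 = 7.
Since b_7 = b_1 = 7, the sequence is periodic with period 6.
(173 - 1) mod 6 = 4, so b_{173} = b_5 = 31.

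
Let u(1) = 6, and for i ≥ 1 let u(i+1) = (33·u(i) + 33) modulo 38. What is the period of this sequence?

18

We have u(1) = 6; u(2) = 3; u(3) = 18; u(4) = 19; u(5) = 14; u(6) = 1; u(7) = 28; u(8) = 7; u(9) = 36; u(10) = 5; u(11) = 8; u(12) = 31; u(13) = 30; u(14) = 35; u(15) = 10; u(16) = 21; u(17) = 4; u(18) = 13; u(19) = 6.
Since u(19) = u(1) = 6, the sequence is periodic with period 18.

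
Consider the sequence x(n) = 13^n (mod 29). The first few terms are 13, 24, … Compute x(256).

Listing terms: x(1) = 13,  x(2) = 24,  x(3) = 22,  x(4) = 25,  x(5) = 6,  x(6) = 20,  x(7) = 28,  x(8) = 16,  x(9) = 5,  x(10) = 7,  x(11) = 4,  x(12) = 23,  x(13) = 9,  x(14) = 1,  x(15) = 13.
The sequence repeats with period 14.
So x(256) = x(1 + ((256-1) mod 14)) = x(4) = 25.

25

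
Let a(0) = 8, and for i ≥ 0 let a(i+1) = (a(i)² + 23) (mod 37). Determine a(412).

Computing terms: a(0) = 8; a(1) = 13; a(2) = 7; a(3) = 35; a(4) = 27; a(5) = 12; a(6) = 19; a(7) = 14; a(8) = 34; a(9) = 32; a(10) = 11; a(11) = 33; a(12) = 2; a(13) = 27.
Since a(13) = a(4) = 27, the sequence is eventually periodic: after a pre-period of length 4 it cycles with period 9.
For i ≥ 4, a(i) depends only on (i - 4) mod 9. (412 - 4) mod 9 = 3, so a(412) = a(7) = 14.

14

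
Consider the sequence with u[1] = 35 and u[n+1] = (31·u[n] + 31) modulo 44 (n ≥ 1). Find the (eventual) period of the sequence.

We have u[1] = 35; u[2] = 16; u[3] = 43; u[4] = 0; u[5] = 31; u[6] = 24; u[7] = 27; u[8] = 32; u[9] = 11; u[10] = 20; u[11] = 35.
The sequence repeats with period 10.

10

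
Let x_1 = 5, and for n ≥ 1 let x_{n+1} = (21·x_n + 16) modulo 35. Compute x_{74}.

23

x_1 = 5, x_2 = 16, x_3 = 2, x_4 = 23, x_5 = 9, x_6 = 30, x_7 = 16.
Since x_7 = x_2 = 16, the sequence is eventually periodic: after a pre-period of length 1 it cycles with period 5.
For n ≥ 2, x_n depends only on (n - 2) mod 5. (74 - 2) mod 5 = 2, so x_{74} = x_4 = 23.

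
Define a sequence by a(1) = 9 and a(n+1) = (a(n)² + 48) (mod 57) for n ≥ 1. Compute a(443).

15

Listing terms: a(1) = 9; a(2) = 15; a(3) = 45; a(4) = 21; a(5) = 33; a(6) = 54; a(7) = 0; a(8) = 48; a(9) = 15.
Since a(9) = a(2) = 15, the sequence is eventually periodic: after a pre-period of length 1 it cycles with period 7.
For n ≥ 2, a(n) depends only on (n - 2) mod 7. (443 - 2) mod 7 = 0, so a(443) = a(2) = 15.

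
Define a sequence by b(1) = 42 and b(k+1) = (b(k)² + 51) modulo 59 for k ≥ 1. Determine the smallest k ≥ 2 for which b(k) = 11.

Computing terms: b(1) = 42,  b(2) = 45,  b(3) = 11,  b(4) = 54,  b(5) = 17,  b(6) = 45.
Since b(6) = b(2) = 45, the sequence is eventually periodic: after a pre-period of length 1 it cycles with period 4.
The value 11 first appears (with k ≥ 2) at b(3).

3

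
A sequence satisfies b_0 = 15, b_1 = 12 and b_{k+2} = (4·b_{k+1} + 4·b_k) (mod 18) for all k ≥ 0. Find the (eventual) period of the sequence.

Computing terms: b_0 = 15, b_1 = 12, b_2 = 0, b_3 = 12, b_4 = 12, b_5 = 6, b_6 = 0, b_7 = 6, b_8 = 6, b_9 = 12, b_{10} = 0.
Since (b_9, b_{10}) = (b_1, b_2) = (12, 0) (two consecutive terms determine the rest), the sequence is eventually periodic: after a pre-period of length 1 it cycles with period 8.

8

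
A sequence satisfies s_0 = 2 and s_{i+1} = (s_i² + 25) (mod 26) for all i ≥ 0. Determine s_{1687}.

3

We have s_0 = 2,  s_1 = 3,  s_2 = 8,  s_3 = 11,  s_4 = 16,  s_5 = 21,  s_6 = 24,  s_7 = 3.
Since s_7 = s_1 = 3, the sequence is eventually periodic: after a pre-period of length 1 it cycles with period 6.
For i ≥ 1, s_i depends only on (i - 1) mod 6. (1687 - 1) mod 6 = 0, so s_{1687} = s_1 = 3.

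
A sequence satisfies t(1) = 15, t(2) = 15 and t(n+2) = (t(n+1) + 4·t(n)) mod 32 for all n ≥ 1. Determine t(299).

t(1) = 15,  t(2) = 15,  t(3) = 11,  t(4) = 7,  t(5) = 19,  t(6) = 15,  t(7) = 27,  t(8) = 23,  t(9) = 3,  t(10) = 31,  t(11) = 11,  t(12) = 7.
Since (t(11), t(12)) = (t(3), t(4)) = (11, 7) (two consecutive terms determine the rest), the sequence is eventually periodic: after a pre-period of length 2 it cycles with period 8.
For n ≥ 3, t(n) depends only on (n - 3) mod 8. (299 - 3) mod 8 = 0, so t(299) = t(3) = 11.

11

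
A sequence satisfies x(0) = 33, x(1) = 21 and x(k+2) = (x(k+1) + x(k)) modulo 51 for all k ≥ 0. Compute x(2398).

We have x(0) = 33,  x(1) = 21,  x(2) = 3,  x(3) = 24,  x(4) = 27,  x(5) = 0,  x(6) = 27,  x(7) = 27,  x(8) = 3,  x(9) = 30,  x(10) = 33,  x(11) = 12,  x(12) = 45,  x(13) = 6,  x(14) = 0,  x(15) = 6,  x(16) = 6,  x(17) = 12,  x(18) = 18,  x(19) = 30,  x(20) = 48,  x(21) = 27,  x(22) = 24,  x(23) = 0,  x(24) = 24,  x(25) = 24,  x(26) = 48,  x(27) = 21,  x(28) = 18,  x(29) = 39,  x(30) = 6,  x(31) = 45,  x(32) = 0,  x(33) = 45,  x(34) = 45,  x(35) = 39,  x(36) = 33,  x(37) = 21.
Since (x(36), x(37)) = (x(0), x(1)) = (33, 21) (two consecutive terms determine the rest), the sequence is periodic with period 36.
So x(2398) = x(0 + ((2398-0) mod 36)) = x(22) = 24.

24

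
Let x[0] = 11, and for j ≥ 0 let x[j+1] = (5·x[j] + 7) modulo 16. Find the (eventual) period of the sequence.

16

x[0] = 11,  x[1] = 14,  x[2] = 13,  x[3] = 8,  x[4] = 15,  x[5] = 2,  x[6] = 1,  x[7] = 12,  x[8] = 3,  x[9] = 6,  x[10] = 5,  x[11] = 0,  x[12] = 7,  x[13] = 10,  x[14] = 9,  x[15] = 4,  x[16] = 11.
Since x[16] = x[0] = 11, the sequence is periodic with period 16.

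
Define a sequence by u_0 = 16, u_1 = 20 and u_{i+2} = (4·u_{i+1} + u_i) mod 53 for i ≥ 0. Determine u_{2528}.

48

Computing terms: u_0 = 16, u_1 = 20, u_2 = 43, u_3 = 33, u_4 = 16, u_5 = 44, u_6 = 33, u_7 = 17, u_8 = 48, u_9 = 50, u_{10} = 36, u_{11} = 35, u_{12} = 17, u_{13} = 50, u_{14} = 5, u_{15} = 17, u_{16} = 20, u_{17} = 44, u_{18} = 37, u_{19} = 33, u_{20} = 10, u_{21} = 20, u_{22} = 37, u_{23} = 9, u_{24} = 20, u_{25} = 36, u_{26} = 5, u_{27} = 3, u_{28} = 17, u_{29} = 18, u_{30} = 36, u_{31} = 3, u_{32} = 48, u_{33} = 36, u_{34} = 33, u_{35} = 9, u_{36} = 16, u_{37} = 20.
Since (u_{36}, u_{37}) = (u_0, u_1) = (16, 20) (two consecutive terms determine the rest), the sequence is periodic with period 36.
(2528 - 0) mod 36 = 8, so u_{2528} = u_8 = 48.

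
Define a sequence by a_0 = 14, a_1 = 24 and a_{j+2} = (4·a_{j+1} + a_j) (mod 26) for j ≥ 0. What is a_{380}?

20

We have a_0 = 14, a_1 = 24, a_2 = 6, a_3 = 22, a_4 = 16, a_5 = 8, a_6 = 22, a_7 = 18, a_8 = 16, a_9 = 4, a_{10} = 6, a_{11} = 2, a_{12} = 14, a_{13} = 6, a_{14} = 12, a_{15} = 2, a_{16} = 20, a_{17} = 4, a_{18} = 10, a_{19} = 18, a_{20} = 4, a_{21} = 8, a_{22} = 10, a_{23} = 22, a_{24} = 20, a_{25} = 24, a_{26} = 12, a_{27} = 20, a_{28} = 14, a_{29} = 24.
Since (a_{28}, a_{29}) = (a_0, a_1) = (14, 24) (two consecutive terms determine the rest), the sequence is periodic with period 28.
So a_{380} = a_{0 + ((380-0) mod 28)} = a_{16} = 20.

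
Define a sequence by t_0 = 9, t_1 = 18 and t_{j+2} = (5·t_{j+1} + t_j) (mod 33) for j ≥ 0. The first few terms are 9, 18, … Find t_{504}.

9

t_0 = 9,  t_1 = 18,  t_2 = 0,  t_3 = 18,  t_4 = 24,  t_5 = 6,  t_6 = 21,  t_7 = 12,  t_8 = 15,  t_9 = 21,  t_{10} = 21,  t_{11} = 27,  t_{12} = 24,  t_{13} = 15,  t_{14} = 0,  t_{15} = 15,  t_{16} = 9,  t_{17} = 27,  t_{18} = 12,  t_{19} = 21,  t_{20} = 18,  t_{21} = 12,  t_{22} = 12,  t_{23} = 6,  t_{24} = 9,  t_{25} = 18.
Since (t_{24}, t_{25}) = (t_0, t_1) = (9, 18) (two consecutive terms determine the rest), the sequence is periodic with period 24.
(504 - 0) mod 24 = 0, so t_{504} = t_0 = 9.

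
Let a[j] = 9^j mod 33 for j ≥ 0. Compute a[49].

27

Listing terms: a[0] = 1, a[1] = 9, a[2] = 15, a[3] = 3, a[4] = 27, a[5] = 12, a[6] = 9.
Since a[6] = a[1] = 9, the sequence is eventually periodic: after a pre-period of length 1 it cycles with period 5.
For j ≥ 1, a[j] depends only on (j - 1) mod 5. (49 - 1) mod 5 = 3, so a[49] = a[4] = 27.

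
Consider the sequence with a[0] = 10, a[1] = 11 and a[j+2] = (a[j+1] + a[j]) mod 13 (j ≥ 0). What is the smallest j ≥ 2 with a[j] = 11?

We have a[0] = 10, a[1] = 11, a[2] = 8, a[3] = 6, a[4] = 1, a[5] = 7, a[6] = 8, a[7] = 2, a[8] = 10, a[9] = 12, a[10] = 9, a[11] = 8, a[12] = 4, a[13] = 12, a[14] = 3, a[15] = 2, a[16] = 5, a[17] = 7, a[18] = 12, a[19] = 6, a[20] = 5, a[21] = 11, a[22] = 3, a[23] = 1, a[24] = 4, a[25] = 5, a[26] = 9, a[27] = 1, a[28] = 10, a[29] = 11.
Since (a[28], a[29]) = (a[0], a[1]) = (10, 11) (two consecutive terms determine the rest), the sequence is periodic with period 28.
The value 11 first appears (with j ≥ 2) at a[21].

21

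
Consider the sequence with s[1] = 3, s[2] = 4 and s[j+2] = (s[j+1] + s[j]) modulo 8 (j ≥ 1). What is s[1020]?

s[1] = 3,  s[2] = 4,  s[3] = 7,  s[4] = 3,  s[5] = 2,  s[6] = 5,  s[7] = 7,  s[8] = 4,  s[9] = 3,  s[10] = 7,  s[11] = 2,  s[12] = 1,  s[13] = 3,  s[14] = 4.
The sequence repeats with period 12.
So s[1020] = s[1 + ((1020-1) mod 12)] = s[12] = 1.

1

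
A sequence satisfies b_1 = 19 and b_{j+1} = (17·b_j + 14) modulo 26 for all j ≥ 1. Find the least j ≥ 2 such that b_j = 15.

We have b_1 = 19; b_2 = 25; b_3 = 23; b_4 = 15; b_5 = 9; b_6 = 11; b_7 = 19.
Since b_7 = b_1 = 19, the sequence is periodic with period 6.
The value 15 first appears (with j ≥ 2) at b_4.

4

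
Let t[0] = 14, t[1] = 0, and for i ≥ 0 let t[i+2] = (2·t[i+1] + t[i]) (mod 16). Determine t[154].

We have t[0] = 14; t[1] = 0; t[2] = 14; t[3] = 12; t[4] = 6; t[5] = 8; t[6] = 6; t[7] = 4; t[8] = 14; t[9] = 0.
The sequence repeats with period 8.
(154 - 0) mod 8 = 2, so t[154] = t[2] = 14.

14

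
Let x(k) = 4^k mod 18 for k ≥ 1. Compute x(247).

Computing terms: x(1) = 4, x(2) = 16, x(3) = 10, x(4) = 4.
The sequence repeats with period 3.
(247 - 1) mod 3 = 0, so x(247) = x(1) = 4.

4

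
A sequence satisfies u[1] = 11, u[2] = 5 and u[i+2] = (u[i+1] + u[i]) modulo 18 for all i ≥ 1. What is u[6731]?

1

Computing terms: u[1] = 11,  u[2] = 5,  u[3] = 16,  u[4] = 3,  u[5] = 1,  u[6] = 4,  u[7] = 5,  u[8] = 9,  u[9] = 14,  u[10] = 5,  u[11] = 1,  u[12] = 6,  u[13] = 7,  u[14] = 13,  u[15] = 2,  u[16] = 15,  u[17] = 17,  u[18] = 14,  u[19] = 13,  u[20] = 9,  u[21] = 4,  u[22] = 13,  u[23] = 17,  u[24] = 12,  u[25] = 11,  u[26] = 5.
Since (u[25], u[26]) = (u[1], u[2]) = (11, 5) (two consecutive terms determine the rest), the sequence is periodic with period 24.
(6731 - 1) mod 24 = 10, so u[6731] = u[11] = 1.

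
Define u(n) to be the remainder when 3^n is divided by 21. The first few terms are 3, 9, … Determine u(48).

15

Listing terms: u(1) = 3,  u(2) = 9,  u(3) = 6,  u(4) = 18,  u(5) = 12,  u(6) = 15,  u(7) = 3.
The sequence repeats with period 6.
So u(48) = u(1 + ((48-1) mod 6)) = u(6) = 15.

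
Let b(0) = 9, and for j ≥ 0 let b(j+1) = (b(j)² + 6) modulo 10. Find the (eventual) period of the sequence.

We have b(0) = 9; b(1) = 7; b(2) = 5; b(3) = 1; b(4) = 7.
Since b(4) = b(1) = 7, the sequence is eventually periodic: after a pre-period of length 1 it cycles with period 3.

3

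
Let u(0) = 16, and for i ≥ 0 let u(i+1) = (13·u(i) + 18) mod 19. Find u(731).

Computing terms: u(0) = 16; u(1) = 17; u(2) = 11; u(3) = 9; u(4) = 2; u(5) = 6; u(6) = 1; u(7) = 12; u(8) = 3; u(9) = 0; u(10) = 18; u(11) = 5; u(12) = 7; u(13) = 14; u(14) = 10; u(15) = 15; u(16) = 4; u(17) = 13; u(18) = 16.
Since u(18) = u(0) = 16, the sequence is periodic with period 18.
So u(731) = u(0 + ((731-0) mod 18)) = u(11) = 5.

5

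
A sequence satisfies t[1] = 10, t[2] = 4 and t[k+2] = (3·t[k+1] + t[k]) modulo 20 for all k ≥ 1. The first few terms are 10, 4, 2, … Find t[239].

Listing terms: t[1] = 10; t[2] = 4; t[3] = 2; t[4] = 10; t[5] = 12; t[6] = 6; t[7] = 10; t[8] = 16; t[9] = 18; t[10] = 10; t[11] = 8; t[12] = 14; t[13] = 10; t[14] = 4.
Since (t[13], t[14]) = (t[1], t[2]) = (10, 4) (two consecutive terms determine the rest), the sequence is periodic with period 12.
(239 - 1) mod 12 = 10, so t[239] = t[11] = 8.

8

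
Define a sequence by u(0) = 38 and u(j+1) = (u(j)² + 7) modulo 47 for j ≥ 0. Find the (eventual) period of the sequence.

3

We have u(0) = 38,  u(1) = 41,  u(2) = 43,  u(3) = 23,  u(4) = 19,  u(5) = 39,  u(6) = 24,  u(7) = 19.
Since u(7) = u(4) = 19, the sequence is eventually periodic: after a pre-period of length 4 it cycles with period 3.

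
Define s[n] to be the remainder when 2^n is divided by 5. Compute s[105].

s[1] = 2, s[2] = 4, s[3] = 3, s[4] = 1, s[5] = 2.
Since s[5] = s[1] = 2, the sequence is periodic with period 4.
(105 - 1) mod 4 = 0, so s[105] = s[1] = 2.

2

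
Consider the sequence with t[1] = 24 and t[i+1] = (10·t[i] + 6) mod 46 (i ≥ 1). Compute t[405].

18

t[1] = 24; t[2] = 16; t[3] = 28; t[4] = 10; t[5] = 14; t[6] = 8; t[7] = 40; t[8] = 38; t[9] = 18; t[10] = 2; t[11] = 26; t[12] = 36; t[13] = 44; t[14] = 32; t[15] = 4; t[16] = 0; t[17] = 6; t[18] = 20; t[19] = 22; t[20] = 42; t[21] = 12; t[22] = 34; t[23] = 24.
Since t[23] = t[1] = 24, the sequence is periodic with period 22.
(405 - 1) mod 22 = 8, so t[405] = t[9] = 18.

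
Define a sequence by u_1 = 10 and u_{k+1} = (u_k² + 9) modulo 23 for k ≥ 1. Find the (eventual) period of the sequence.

Listing terms: u_1 = 10, u_2 = 17, u_3 = 22, u_4 = 10.
Since u_4 = u_1 = 10, the sequence is periodic with period 3.

3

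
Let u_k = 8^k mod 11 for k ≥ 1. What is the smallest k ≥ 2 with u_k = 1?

10

We have u_1 = 8; u_2 = 9; u_3 = 6; u_4 = 4; u_5 = 10; u_6 = 3; u_7 = 2; u_8 = 5; u_9 = 7; u_{10} = 1; u_{11} = 8.
Since u_{11} = u_1 = 8, the sequence is periodic with period 10.
The value 1 first appears (with k ≥ 2) at u_{10}.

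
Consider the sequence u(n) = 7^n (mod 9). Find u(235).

We have u(1) = 7, u(2) = 4, u(3) = 1, u(4) = 7.
The sequence repeats with period 3.
So u(235) = u(1 + ((235-1) mod 3)) = u(1) = 7.

7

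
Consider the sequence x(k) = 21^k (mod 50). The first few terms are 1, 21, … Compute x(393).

11

Computing terms: x(0) = 1, x(1) = 21, x(2) = 41, x(3) = 11, x(4) = 31, x(5) = 1.
Since x(5) = x(0) = 1, the sequence is periodic with period 5.
So x(393) = x(0 + ((393-0) mod 5)) = x(3) = 11.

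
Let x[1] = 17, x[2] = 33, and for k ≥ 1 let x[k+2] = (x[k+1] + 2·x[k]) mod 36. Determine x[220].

Listing terms: x[1] = 17,  x[2] = 33,  x[3] = 31,  x[4] = 25,  x[5] = 15,  x[6] = 29,  x[7] = 23,  x[8] = 9,  x[9] = 19,  x[10] = 1,  x[11] = 3,  x[12] = 5,  x[13] = 11,  x[14] = 21,  x[15] = 7,  x[16] = 13,  x[17] = 27,  x[18] = 17,  x[19] = 35,  x[20] = 33,  x[21] = 31.
Since (x[20], x[21]) = (x[2], x[3]) = (33, 31) (two consecutive terms determine the rest), the sequence is eventually periodic: after a pre-period of length 1 it cycles with period 18.
For k ≥ 2, x[k] depends only on (k - 2) mod 18. (220 - 2) mod 18 = 2, so x[220] = x[4] = 25.

25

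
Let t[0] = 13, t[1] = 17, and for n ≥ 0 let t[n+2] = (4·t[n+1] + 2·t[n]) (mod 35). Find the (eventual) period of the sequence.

48

Computing terms: t[0] = 13; t[1] = 17; t[2] = 24; t[3] = 25; t[4] = 8; t[5] = 12; t[6] = 29; t[7] = 0; t[8] = 23; t[9] = 22; t[10] = 29; t[11] = 20; t[12] = 33; t[13] = 32; t[14] = 19; t[15] = 0; t[16] = 3; t[17] = 12; t[18] = 19; t[19] = 30; t[20] = 18; t[21] = 27; t[22] = 4; t[23] = 0; t[24] = 8; t[25] = 32; t[26] = 4; t[27] = 10; t[28] = 13; t[29] = 2; t[30] = 34; t[31] = 0; t[32] = 33; t[33] = 27; t[34] = 34; t[35] = 15; t[36] = 23; t[37] = 17; t[38] = 9; t[39] = 0; t[40] = 18; t[41] = 2; t[42] = 9; t[43] = 5; t[44] = 3; t[45] = 22; t[46] = 24; t[47] = 0; t[48] = 13; t[49] = 17.
The sequence repeats with period 48.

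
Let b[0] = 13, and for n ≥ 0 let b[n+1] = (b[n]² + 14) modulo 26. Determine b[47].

5

Listing terms: b[0] = 13,  b[1] = 1,  b[2] = 15,  b[3] = 5,  b[4] = 13.
Since b[4] = b[0] = 13, the sequence is periodic with period 4.
So b[47] = b[0 + ((47-0) mod 4)] = b[3] = 5.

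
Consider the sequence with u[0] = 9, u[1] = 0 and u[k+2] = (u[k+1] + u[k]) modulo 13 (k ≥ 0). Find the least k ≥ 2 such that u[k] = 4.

14

u[0] = 9, u[1] = 0, u[2] = 9, u[3] = 9, u[4] = 5, u[5] = 1, u[6] = 6, u[7] = 7, u[8] = 0, u[9] = 7, u[10] = 7, u[11] = 1, u[12] = 8, u[13] = 9, u[14] = 4, u[15] = 0, u[16] = 4, u[17] = 4, u[18] = 8, u[19] = 12, u[20] = 7, u[21] = 6, u[22] = 0, u[23] = 6, u[24] = 6, u[25] = 12, u[26] = 5, u[27] = 4, u[28] = 9, u[29] = 0.
The sequence repeats with period 28.
The value 4 first appears (with k ≥ 2) at u[14].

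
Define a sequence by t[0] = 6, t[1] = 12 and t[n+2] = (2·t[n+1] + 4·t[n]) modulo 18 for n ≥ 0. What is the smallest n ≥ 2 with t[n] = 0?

t[0] = 6, t[1] = 12, t[2] = 12, t[3] = 0, t[4] = 12, t[5] = 6, t[6] = 6, t[7] = 0, t[8] = 6, t[9] = 12.
The sequence repeats with period 8.
The value 0 first appears (with n ≥ 2) at t[3].

3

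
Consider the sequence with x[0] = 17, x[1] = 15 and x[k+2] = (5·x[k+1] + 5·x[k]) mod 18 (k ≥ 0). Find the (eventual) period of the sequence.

9

x[0] = 17,  x[1] = 15,  x[2] = 16,  x[3] = 11,  x[4] = 9,  x[5] = 10,  x[6] = 5,  x[7] = 3,  x[8] = 4,  x[9] = 17,  x[10] = 15.
Since (x[9], x[10]) = (x[0], x[1]) = (17, 15) (two consecutive terms determine the rest), the sequence is periodic with period 9.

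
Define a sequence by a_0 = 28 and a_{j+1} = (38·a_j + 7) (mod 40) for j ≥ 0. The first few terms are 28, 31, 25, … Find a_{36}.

We have a_0 = 28, a_1 = 31, a_2 = 25, a_3 = 37, a_4 = 13, a_5 = 21, a_6 = 5, a_7 = 37.
Since a_7 = a_3 = 37, the sequence is eventually periodic: after a pre-period of length 3 it cycles with period 4.
For j ≥ 3, a_j depends only on (j - 3) mod 4. (36 - 3) mod 4 = 1, so a_{36} = a_4 = 13.

13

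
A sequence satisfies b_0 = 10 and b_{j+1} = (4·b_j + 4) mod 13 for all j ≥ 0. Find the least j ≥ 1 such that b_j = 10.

Listing terms: b_0 = 10,  b_1 = 5,  b_2 = 11,  b_3 = 9,  b_4 = 1,  b_5 = 8,  b_6 = 10.
Since b_6 = b_0 = 10, the sequence is periodic with period 6.
The value 10 next appears (with j ≥ 1) at b_6.

6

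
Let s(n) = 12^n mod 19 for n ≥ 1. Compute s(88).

Listing terms: s(1) = 12; s(2) = 11; s(3) = 18; s(4) = 7; s(5) = 8; s(6) = 1; s(7) = 12.
Since s(7) = s(1) = 12, the sequence is periodic with period 6.
(88 - 1) mod 6 = 3, so s(88) = s(4) = 7.

7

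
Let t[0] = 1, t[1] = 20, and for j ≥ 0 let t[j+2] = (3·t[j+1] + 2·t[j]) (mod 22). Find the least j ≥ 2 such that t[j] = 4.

13

We have t[0] = 1; t[1] = 20; t[2] = 18; t[3] = 6; t[4] = 10; t[5] = 20; t[6] = 14; t[7] = 16; t[8] = 10; t[9] = 18; t[10] = 8; t[11] = 16; t[12] = 20; t[13] = 4; t[14] = 8; t[15] = 10; t[16] = 2; t[17] = 4; t[18] = 16; t[19] = 12; t[20] = 2; t[21] = 8; t[22] = 6; t[23] = 12; t[24] = 4; t[25] = 14; t[26] = 6; t[27] = 2; t[28] = 18; t[29] = 14; t[30] = 12; t[31] = 20; t[32] = 18.
Since (t[31], t[32]) = (t[1], t[2]) = (20, 18) (two consecutive terms determine the rest), the sequence is eventually periodic: after a pre-period of length 1 it cycles with period 30.
The value 4 first appears (with j ≥ 2) at t[13].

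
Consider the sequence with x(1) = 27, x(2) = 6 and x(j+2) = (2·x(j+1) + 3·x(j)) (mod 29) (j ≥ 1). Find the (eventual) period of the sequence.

Computing terms: x(1) = 27,  x(2) = 6,  x(3) = 6,  x(4) = 1,  x(5) = 20,  x(6) = 14,  x(7) = 1,  x(8) = 15,  x(9) = 4,  x(10) = 24,  x(11) = 2,  x(12) = 18,  x(13) = 13,  x(14) = 22,  x(15) = 25,  x(16) = 0,  x(17) = 17,  x(18) = 5,  x(19) = 3,  x(20) = 21,  x(21) = 22,  x(22) = 20,  x(23) = 19,  x(24) = 11,  x(25) = 21,  x(26) = 17,  x(27) = 10,  x(28) = 13,  x(29) = 27,  x(30) = 6.
The sequence repeats with period 28.

28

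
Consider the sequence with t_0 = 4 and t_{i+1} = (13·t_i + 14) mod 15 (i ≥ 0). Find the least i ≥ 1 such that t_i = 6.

1

We have t_0 = 4, t_1 = 6, t_2 = 2, t_3 = 10, t_4 = 9, t_5 = 11, t_6 = 7, t_7 = 0, t_8 = 14, t_9 = 1, t_{10} = 12, t_{11} = 5, t_{12} = 4.
The sequence repeats with period 12.
The value 6 first appears (with i ≥ 1) at t_1.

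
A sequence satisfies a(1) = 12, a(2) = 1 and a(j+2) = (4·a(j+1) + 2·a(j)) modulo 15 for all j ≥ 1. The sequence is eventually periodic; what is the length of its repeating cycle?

We have a(1) = 12, a(2) = 1, a(3) = 13, a(4) = 9, a(5) = 2, a(6) = 11, a(7) = 3, a(8) = 4, a(9) = 7, a(10) = 6, a(11) = 8, a(12) = 14, a(13) = 12, a(14) = 1.
The sequence repeats with period 12.

12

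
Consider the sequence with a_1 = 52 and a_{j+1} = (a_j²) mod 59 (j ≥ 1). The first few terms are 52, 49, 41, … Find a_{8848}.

a_1 = 52, a_2 = 49, a_3 = 41, a_4 = 29, a_5 = 15, a_6 = 48, a_7 = 3, a_8 = 9, a_9 = 22, a_{10} = 12, a_{11} = 26, a_{12} = 27, a_{13} = 21, a_{14} = 28, a_{15} = 17, a_{16} = 53, a_{17} = 36, a_{18} = 57, a_{19} = 4, a_{20} = 16, a_{21} = 20, a_{22} = 46, a_{23} = 51, a_{24} = 5, a_{25} = 25, a_{26} = 35, a_{27} = 45, a_{28} = 19, a_{29} = 7, a_{30} = 49.
Since a_{30} = a_2 = 49, the sequence is eventually periodic: after a pre-period of length 1 it cycles with period 28.
For j ≥ 2, a_j depends only on (j - 2) mod 28. (8848 - 2) mod 28 = 26, so a_{8848} = a_{28} = 19.

19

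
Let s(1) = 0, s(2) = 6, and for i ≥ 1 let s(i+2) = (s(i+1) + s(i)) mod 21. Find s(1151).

15

Computing terms: s(1) = 0, s(2) = 6, s(3) = 6, s(4) = 12, s(5) = 18, s(6) = 9, s(7) = 6, s(8) = 15, s(9) = 0, s(10) = 15, s(11) = 15, s(12) = 9, s(13) = 3, s(14) = 12, s(15) = 15, s(16) = 6, s(17) = 0, s(18) = 6.
The sequence repeats with period 16.
(1151 - 1) mod 16 = 14, so s(1151) = s(15) = 15.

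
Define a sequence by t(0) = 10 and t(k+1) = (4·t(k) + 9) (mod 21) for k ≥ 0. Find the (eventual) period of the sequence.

We have t(0) = 10; t(1) = 7; t(2) = 16; t(3) = 10.
Since t(3) = t(0) = 10, the sequence is periodic with period 3.

3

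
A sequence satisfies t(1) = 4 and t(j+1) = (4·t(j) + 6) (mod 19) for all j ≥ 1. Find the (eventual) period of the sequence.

9

t(1) = 4; t(2) = 3; t(3) = 18; t(4) = 2; t(5) = 14; t(6) = 5; t(7) = 7; t(8) = 15; t(9) = 9; t(10) = 4.
Since t(10) = t(1) = 4, the sequence is periodic with period 9.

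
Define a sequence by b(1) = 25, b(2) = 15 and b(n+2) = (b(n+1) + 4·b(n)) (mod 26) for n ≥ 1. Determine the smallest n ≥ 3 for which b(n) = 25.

13

b(1) = 25,  b(2) = 15,  b(3) = 11,  b(4) = 19,  b(5) = 11,  b(6) = 9,  b(7) = 1,  b(8) = 11,  b(9) = 15,  b(10) = 7,  b(11) = 15,  b(12) = 17,  b(13) = 25,  b(14) = 15.
Since (b(13), b(14)) = (b(1), b(2)) = (25, 15) (two consecutive terms determine the rest), the sequence is periodic with period 12.
The value 25 next appears (with n ≥ 3) at b(13).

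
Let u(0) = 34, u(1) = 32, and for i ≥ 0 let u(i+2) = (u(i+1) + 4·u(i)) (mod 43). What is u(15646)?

16

Listing terms: u(0) = 34; u(1) = 32; u(2) = 39; u(3) = 38; u(4) = 22; u(5) = 2; u(6) = 4; u(7) = 12; u(8) = 28; u(9) = 33; u(10) = 16; u(11) = 19; u(12) = 40; u(13) = 30; u(14) = 18; u(15) = 9; u(16) = 38; u(17) = 31; u(18) = 11; u(19) = 6; u(20) = 7; u(21) = 31; u(22) = 16; u(23) = 11; u(24) = 32; u(25) = 33; u(26) = 32; u(27) = 35; u(28) = 34; u(29) = 2; u(30) = 9; u(31) = 17; u(32) = 10; u(33) = 35; u(34) = 32; u(35) = 0; u(36) = 42; u(37) = 42; u(38) = 38; u(39) = 34; u(40) = 14; u(41) = 21; u(42) = 34; u(43) = 32.
Since (u(42), u(43)) = (u(0), u(1)) = (34, 32) (two consecutive terms determine the rest), the sequence is periodic with period 42.
So u(15646) = u(0 + ((15646-0) mod 42)) = u(22) = 16.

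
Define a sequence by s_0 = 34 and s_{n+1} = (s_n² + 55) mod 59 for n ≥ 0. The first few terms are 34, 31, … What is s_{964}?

Listing terms: s_0 = 34,  s_1 = 31,  s_2 = 13,  s_3 = 47,  s_4 = 22,  s_5 = 8,  s_6 = 1,  s_7 = 56,  s_8 = 5,  s_9 = 21,  s_{10} = 24,  s_{11} = 41,  s_{12} = 25,  s_{13} = 31.
Since s_{13} = s_1 = 31, the sequence is eventually periodic: after a pre-period of length 1 it cycles with period 12.
For n ≥ 1, s_n depends only on (n - 1) mod 12. (964 - 1) mod 12 = 3, so s_{964} = s_4 = 22.

22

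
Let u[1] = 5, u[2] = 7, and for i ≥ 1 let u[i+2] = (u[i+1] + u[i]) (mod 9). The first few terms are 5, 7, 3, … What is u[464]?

5

u[1] = 5,  u[2] = 7,  u[3] = 3,  u[4] = 1,  u[5] = 4,  u[6] = 5,  u[7] = 0,  u[8] = 5,  u[9] = 5,  u[10] = 1,  u[11] = 6,  u[12] = 7,  u[13] = 4,  u[14] = 2,  u[15] = 6,  u[16] = 8,  u[17] = 5,  u[18] = 4,  u[19] = 0,  u[20] = 4,  u[21] = 4,  u[22] = 8,  u[23] = 3,  u[24] = 2,  u[25] = 5,  u[26] = 7.
Since (u[25], u[26]) = (u[1], u[2]) = (5, 7) (two consecutive terms determine the rest), the sequence is periodic with period 24.
(464 - 1) mod 24 = 7, so u[464] = u[8] = 5.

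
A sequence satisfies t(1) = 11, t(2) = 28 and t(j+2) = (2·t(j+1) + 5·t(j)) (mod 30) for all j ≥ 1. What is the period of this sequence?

12

t(1) = 11,  t(2) = 28,  t(3) = 21,  t(4) = 2,  t(5) = 19,  t(6) = 18,  t(7) = 11,  t(8) = 22,  t(9) = 9,  t(10) = 8,  t(11) = 1,  t(12) = 12,  t(13) = 29,  t(14) = 28,  t(15) = 21.
Since (t(14), t(15)) = (t(2), t(3)) = (28, 21) (two consecutive terms determine the rest), the sequence is eventually periodic: after a pre-period of length 1 it cycles with period 12.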